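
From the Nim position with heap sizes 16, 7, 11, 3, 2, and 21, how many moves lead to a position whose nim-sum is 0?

1

Compute the nim-sum pairwise:
16 ^ 7 = 23
23 ^ 11 = 28
28 ^ 3 = 31
31 ^ 2 = 29
29 ^ 21 = 8
The overall nim-sum is X = 8. A heap of size p has a winning move iff p XOR X < p (reduce it to p XOR X).
  16: 16 XOR 8 = 24 ≥ 16 — no move.
  7: 7 XOR 8 = 15 ≥ 7 — no move.
  11: 11 XOR 8 = 3 < 11 — winning move (to 3).
  3: 3 XOR 8 = 11 ≥ 3 — no move.
  2: 2 XOR 8 = 10 ≥ 2 — no move.
  21: 21 XOR 8 = 29 ≥ 21 — no move.
That gives 1 winning move.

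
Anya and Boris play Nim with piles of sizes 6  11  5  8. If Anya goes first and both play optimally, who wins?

Boris wins

In binary:
  0110  (6)
  1011  (11)
  0101  (5)
  1000  (8)
  ----
  0000  (0)
The nim-sum is 0, so this is a P-position: the player to move is in a losing position under optimal play; Anya is about to move from it and so loses — Boris wins.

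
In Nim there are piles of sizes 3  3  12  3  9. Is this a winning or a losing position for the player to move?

Winning position

Nim-sum: 3 ⊕ 3 ⊕ 12 ⊕ 3 ⊕ 9 = 6.
The nim-sum is 6 ≠ 0, so this is an N-position: the player to move can win.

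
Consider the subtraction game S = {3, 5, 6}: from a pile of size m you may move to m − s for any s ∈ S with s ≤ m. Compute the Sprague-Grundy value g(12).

Compute g(0), g(1), … for moves {3, 5, 6}:
g(0) = mex{} = 0
g(1) = mex{} = 0
g(2) = mex{} = 0
g(3) = mex{0} = 1
g(4) = mex{0} = 1
g(5) = mex{0} = 1
g(6) = mex{0,1} = 2
g(7) = mex{0,1} = 2
g(8) = mex{0,1} = 2
g(9) = mex{1,2} = 0
g(10) = mex{1,2} = 0
g(11) = mex{1,2} = 0
g(12) = mex{0,2} = 1
So g(12) = 1.

1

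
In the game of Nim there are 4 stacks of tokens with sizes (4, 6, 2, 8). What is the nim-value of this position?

Nim-sum: 4 ^ 6 ^ 2 ^ 8 = 8.

8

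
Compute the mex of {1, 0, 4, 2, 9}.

3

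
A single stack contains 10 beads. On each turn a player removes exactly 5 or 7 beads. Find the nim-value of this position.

2

Build the Grundy sequence with g(k) = mex{g(k−s) : s ∈ {5, 7}, s ≤ k}:
k:     0  1  2  3  4  5  6  7  8  9 10
g(k):  0  0  0  0  0  1  1  1  1  1  2
So g(10) = 2.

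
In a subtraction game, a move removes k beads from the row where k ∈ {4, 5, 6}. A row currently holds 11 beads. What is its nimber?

0

Grundy values for subtraction set {4, 5, 6}:
k:     0  1  2  3  4  5  6  7  8  9 10 11
g(k):  0  0  0  0  1  1  1  1  2  2  0  0
So g(11) = 0.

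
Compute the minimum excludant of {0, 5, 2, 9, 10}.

0 is in the set but 1 is not, so the mex is 1.

1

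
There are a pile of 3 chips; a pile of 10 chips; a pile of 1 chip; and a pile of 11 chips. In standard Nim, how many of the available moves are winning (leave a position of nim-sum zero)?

3

In binary:
  0011  (3)
  1010  (10)
  0001  (1)
  1011  (11)
  ----
  0011  (3)
The overall nim-sum is X = 3. A pile of size p has a winning move iff p XOR X < p (reduce it to p XOR X).
  3: 3 XOR 3 = 0 < 3 — winning move (to 0).
  10: 10 XOR 3 = 9 < 10 — winning move (to 9).
  1: 1 XOR 3 = 2 ≥ 1 — no move.
  11: 11 XOR 3 = 8 < 11 — winning move (to 8).
That gives 3 winning moves.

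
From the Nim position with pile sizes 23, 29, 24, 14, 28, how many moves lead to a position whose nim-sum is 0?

0

Compute the nim-sum pairwise:
23 ^ 29 = 10
10 ^ 24 = 18
18 ^ 14 = 28
28 ^ 28 = 0
The nim-sum is already 0, so every move leaves a nonzero nim-sum — there are no winning moves.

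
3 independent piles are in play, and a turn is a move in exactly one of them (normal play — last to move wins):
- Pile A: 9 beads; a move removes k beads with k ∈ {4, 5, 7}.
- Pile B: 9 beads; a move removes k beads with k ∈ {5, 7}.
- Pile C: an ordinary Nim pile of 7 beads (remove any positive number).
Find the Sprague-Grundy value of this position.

4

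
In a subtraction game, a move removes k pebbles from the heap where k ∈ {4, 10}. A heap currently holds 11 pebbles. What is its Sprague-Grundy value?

2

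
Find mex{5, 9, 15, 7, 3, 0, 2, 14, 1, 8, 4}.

6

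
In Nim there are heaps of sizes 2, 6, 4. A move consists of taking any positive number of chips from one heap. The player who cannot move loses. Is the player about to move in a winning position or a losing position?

Losing position

Compute the nim-sum pairwise:
2 ⊕ 6 = 4
4 ⊕ 4 = 0
The nim-sum is 0, so this is a P-position: the player to move is in a losing position under optimal play.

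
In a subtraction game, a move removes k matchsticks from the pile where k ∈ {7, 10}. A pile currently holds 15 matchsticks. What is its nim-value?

2

Grundy values for subtraction set {7, 10}:
k:     0  1  2  3  4  5  6  7  8  9 10 11 12 13 14 15
g(k):  0  0  0  0  0  0  0  1  1  1  1  1  1  1  2  2
So g(15) = 2.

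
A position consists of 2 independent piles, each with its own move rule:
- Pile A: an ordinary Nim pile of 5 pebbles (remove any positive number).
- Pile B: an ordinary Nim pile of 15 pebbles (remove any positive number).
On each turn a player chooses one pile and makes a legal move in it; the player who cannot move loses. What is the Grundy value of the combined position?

10

Pile A is a plain Nim pile of size 5, so its Grundy value is 5.
Pile B is a plain Nim pile of size 15, so its Grundy value is 15.
By the Sprague-Grundy theorem, the Grundy value of a sum of independent games is the XOR of the component values.
Combined value = 5 XOR 15 = 10.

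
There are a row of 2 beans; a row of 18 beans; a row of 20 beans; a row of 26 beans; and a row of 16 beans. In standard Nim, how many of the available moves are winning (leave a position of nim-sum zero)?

1

Nim-sum: 2 ^ 18 ^ 20 ^ 26 ^ 16 = 14.
The overall nim-sum is X = 14. A row of size p has a winning move iff p XOR X < p (reduce it to p XOR X).
  2: 2 XOR 14 = 12 ≥ 2 — no move.
  18: 18 XOR 14 = 28 ≥ 18 — no move.
  20: 20 XOR 14 = 26 ≥ 20 — no move.
  26: 26 XOR 14 = 20 < 26 — winning move (to 20).
  16: 16 XOR 14 = 30 ≥ 16 — no move.
That gives 1 winning move.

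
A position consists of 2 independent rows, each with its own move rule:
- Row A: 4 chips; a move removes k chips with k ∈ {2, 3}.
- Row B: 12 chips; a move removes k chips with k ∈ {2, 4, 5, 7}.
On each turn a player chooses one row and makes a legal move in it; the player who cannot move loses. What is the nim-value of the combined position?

For row A, compute g(0), g(1), … with moves {2, 3}:
g(0) = mex{} = 0
g(1) = mex{} = 0
g(2) = mex{0} = 1
g(3) = mex{0} = 1
g(4) = mex{0,1} = 2
So g(4) = 2.
Build the Grundy sequence for row B with g(k) = mex{g(k−s) : s ∈ {2, 4, 5, 7}, s ≤ k}:
g(0) = mex{} = 0
g(1) = mex{} = 0
g(2) = mex{0} = 1
g(3) = mex{0} = 1
g(4) = mex{0,1} = 2
g(5) = mex{0,1} = 2
g(6) = mex{0,1,2} = 3
g(7) = mex{0,1,2} = 3
g(8) = mex{0,1,2,3} = 4
g(9) = mex{1,2,3} = 0
g(10) = mex{1,2,3,4} = 0
g(11) = mex{0,2,3} = 1
g(12) = mex{0,2,3,4} = 1
So g(12) = 1.
The value of a disjunctive sum is the nim-sum of the parts.
Combined value = 2 XOR 1 = 3.

3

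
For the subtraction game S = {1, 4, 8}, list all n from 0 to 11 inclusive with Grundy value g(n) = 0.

0, 2, 5, 7

Compute g(0), g(1), … for moves {1, 4, 8}:
k:     0  1  2  3  4  5  6  7  8  9 10 11
g(k):  0  1  0  1  2  0  1  0  1  2  3  2
The P-positions (g = 0) in 0..11 are 0, 2, 5, 7.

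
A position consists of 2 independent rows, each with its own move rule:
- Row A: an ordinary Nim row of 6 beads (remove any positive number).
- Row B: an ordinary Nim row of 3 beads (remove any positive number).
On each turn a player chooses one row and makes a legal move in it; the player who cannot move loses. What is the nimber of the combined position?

Row A is a plain Nim row of size 6, so its Grundy value is 6.
Row B is a plain Nim row of size 3, so its Grundy value is 3.
The value of a disjunctive sum is the nim-sum of the parts.
Combined value = 6 XOR 3 = 5.

5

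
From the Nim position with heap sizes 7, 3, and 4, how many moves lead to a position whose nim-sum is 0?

Nim-sum: 7 XOR 3 XOR 4 = 0.
The nim-sum is already 0, so every move leaves a nonzero nim-sum — there are no winning moves.

0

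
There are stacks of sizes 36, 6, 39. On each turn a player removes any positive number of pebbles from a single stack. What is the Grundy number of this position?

5

Nim-sum: 36 XOR 6 XOR 39 = 5.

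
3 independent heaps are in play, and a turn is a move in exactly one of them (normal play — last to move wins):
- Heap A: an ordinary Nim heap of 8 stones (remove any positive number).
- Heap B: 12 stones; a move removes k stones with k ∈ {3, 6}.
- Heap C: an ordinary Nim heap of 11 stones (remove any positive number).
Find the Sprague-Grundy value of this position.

Heap A is a plain Nim heap of size 8, so its Grundy value is 8.
Build the Grundy sequence for heap B with g(k) = mex{g(k−s) : s ∈ {3, 6}, s ≤ k}:
g(0) = mex{} = 0
g(1) = mex{} = 0
g(2) = mex{} = 0
g(3) = mex{0} = 1
g(4) = mex{0} = 1
g(5) = mex{0} = 1
g(6) = mex{0,1} = 2
g(7) = mex{0,1} = 2
g(8) = mex{0,1} = 2
g(9) = mex{1,2} = 0
g(10) = mex{1,2} = 0
g(11) = mex{1,2} = 0
g(12) = mex{0,2} = 1
So g(12) = 1.
Heap C is a plain Nim heap of size 11, so its Grundy value is 11.
By the Sprague-Grundy theorem, the Grundy value of a sum of independent games is the XOR of the component values.
Combined value = 8 XOR 1 XOR 11 = 2.

2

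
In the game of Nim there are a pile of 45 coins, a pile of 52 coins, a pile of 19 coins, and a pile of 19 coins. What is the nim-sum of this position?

25

Nim-sum: 45 ^ 52 ^ 19 ^ 19 = 25.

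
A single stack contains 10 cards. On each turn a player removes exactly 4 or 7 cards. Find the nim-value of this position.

2

Build the Grundy sequence with g(k) = mex{g(k−s) : s ∈ {4, 7}, s ≤ k}:
k:     0  1  2  3  4  5  6  7  8  9 10
g(k):  0  0  0  0  1  1  1  1  2  2  2
So g(10) = 2.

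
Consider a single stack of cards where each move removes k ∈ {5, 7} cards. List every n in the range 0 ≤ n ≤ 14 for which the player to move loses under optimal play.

Grundy values for subtraction set {5, 7}:
g(0) = mex{} = 0
g(1) = mex{} = 0
g(2) = mex{} = 0
g(3) = mex{} = 0
g(4) = mex{} = 0
g(5) = mex{0} = 1
g(6) = mex{0} = 1
g(7) = mex{0} = 1
g(8) = mex{0} = 1
g(9) = mex{0} = 1
g(10) = mex{0,1} = 2
g(11) = mex{0,1} = 2
g(12) = mex{1} = 0
g(13) = mex{1} = 0
g(14) = mex{1} = 0
The P-positions (g = 0) in 0..14 are 0, 1, 2, 3, 4, 12, 13, 14.

0, 1, 2, 3, 4, 12, 13, 14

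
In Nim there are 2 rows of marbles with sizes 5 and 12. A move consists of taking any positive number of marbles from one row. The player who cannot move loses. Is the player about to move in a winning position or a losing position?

Winning position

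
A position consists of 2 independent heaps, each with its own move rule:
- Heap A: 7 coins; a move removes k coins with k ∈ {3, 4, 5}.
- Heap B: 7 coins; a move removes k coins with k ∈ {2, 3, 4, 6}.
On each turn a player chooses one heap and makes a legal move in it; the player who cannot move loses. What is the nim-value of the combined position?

1

Build the Grundy sequence for heap A with g(k) = mex{g(k−s) : s ∈ {3, 4, 5}, s ≤ k}:
k:     0  1  2  3  4  5  6  7
g(k):  0  0  0  1  1  1  2  2
So g(7) = 2.
For heap B, compute g(0), g(1), … with moves {2, 3, 4, 6}:
g(0) = mex{} = 0
g(1) = mex{} = 0
g(2) = mex{0} = 1
g(3) = mex{0} = 1
g(4) = mex{0,1} = 2
g(5) = mex{0,1} = 2
g(6) = mex{0,1,2} = 3
g(7) = mex{0,1,2} = 3
So g(7) = 3.
By the Sprague-Grundy theorem, the Grundy value of a sum of independent games is the XOR of the component values.
Combined value = 2 ⊕ 3 = 1.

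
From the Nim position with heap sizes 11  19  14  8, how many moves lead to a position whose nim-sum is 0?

1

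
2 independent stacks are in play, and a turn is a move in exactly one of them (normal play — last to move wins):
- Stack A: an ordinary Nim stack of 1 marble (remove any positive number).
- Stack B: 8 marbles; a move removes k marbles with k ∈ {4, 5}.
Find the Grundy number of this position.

3

Stack A is a plain Nim stack of size 1, so its Grundy value is 1.
Build the Grundy sequence for stack B with g(k) = mex{g(k−s) : s ∈ {4, 5}, s ≤ k}:
k:     0  1  2  3  4  5  6  7  8
g(k):  0  0  0  0  1  1  1  1  2
So g(8) = 2.
The value of a disjunctive sum is the nim-sum of the parts.
Combined value = 1 XOR 2 = 3.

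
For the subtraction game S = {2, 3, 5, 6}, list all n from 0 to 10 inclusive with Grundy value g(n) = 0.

0, 1, 8, 9

Compute g(0), g(1), … for moves {2, 3, 5, 6}:
g(0) = mex{} = 0
g(1) = mex{} = 0
g(2) = mex{0} = 1
g(3) = mex{0} = 1
g(4) = mex{0,1} = 2
g(5) = mex{0,1} = 2
g(6) = mex{0,1,2} = 3
g(7) = mex{0,1,2} = 3
g(8) = mex{1,2,3} = 0
g(9) = mex{1,2,3} = 0
g(10) = mex{0,2,3} = 1
The P-positions (g = 0) in 0..10 are 0, 1, 8, 9.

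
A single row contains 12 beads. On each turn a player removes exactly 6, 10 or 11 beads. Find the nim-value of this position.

2

Compute g(0), g(1), … for moves {6, 10, 11}:
g(0) = mex{} = 0
g(1) = mex{} = 0
g(2) = mex{} = 0
g(3) = mex{} = 0
g(4) = mex{} = 0
g(5) = mex{} = 0
g(6) = mex{0} = 1
g(7) = mex{0} = 1
g(8) = mex{0} = 1
g(9) = mex{0} = 1
g(10) = mex{0} = 1
g(11) = mex{0} = 1
g(12) = mex{0,1} = 2
So g(12) = 2.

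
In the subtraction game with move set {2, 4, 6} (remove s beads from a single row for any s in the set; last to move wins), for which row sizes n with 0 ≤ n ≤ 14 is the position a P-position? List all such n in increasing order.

0, 1, 8, 9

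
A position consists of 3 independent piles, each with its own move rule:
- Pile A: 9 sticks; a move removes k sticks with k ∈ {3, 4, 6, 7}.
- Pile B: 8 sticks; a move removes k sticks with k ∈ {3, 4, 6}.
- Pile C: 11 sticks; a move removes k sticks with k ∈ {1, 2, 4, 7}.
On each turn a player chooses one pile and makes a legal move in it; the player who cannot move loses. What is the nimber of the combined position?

Grundy values for pile A (subtraction set {3, 4, 6, 7}):
g(0) = mex{} = 0
g(1) = mex{} = 0
g(2) = mex{} = 0
g(3) = mex{0} = 1
g(4) = mex{0} = 1
g(5) = mex{0} = 1
g(6) = mex{0,1} = 2
g(7) = mex{0,1} = 2
g(8) = mex{0,1} = 2
g(9) = mex{0,1,2} = 3
So g(9) = 3.
For pile B, compute g(0), g(1), … with moves {3, 4, 6}:
g(0) = mex{} = 0
g(1) = mex{} = 0
g(2) = mex{} = 0
g(3) = mex{0} = 1
g(4) = mex{0} = 1
g(5) = mex{0} = 1
g(6) = mex{0,1} = 2
g(7) = mex{0,1} = 2
g(8) = mex{0,1} = 2
So g(8) = 2.
Build the Grundy sequence for pile C with g(k) = mex{g(k−s) : s ∈ {1, 2, 4, 7}, s ≤ k}:
k:     0  1  2  3  4  5  6  7  8  9 10 11
g(k):  0  1  2  0  1  2  0  1  2  0  1  2
So g(11) = 2.
By the Sprague-Grundy theorem, the Grundy value of a sum of independent games is the XOR of the component values.
Combined value = 3 XOR 2 XOR 2 = 3.

3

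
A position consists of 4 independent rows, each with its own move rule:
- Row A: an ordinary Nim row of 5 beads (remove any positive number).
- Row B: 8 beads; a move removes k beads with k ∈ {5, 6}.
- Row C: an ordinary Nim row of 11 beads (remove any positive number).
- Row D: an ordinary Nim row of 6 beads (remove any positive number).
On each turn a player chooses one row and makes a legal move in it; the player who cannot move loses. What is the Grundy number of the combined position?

9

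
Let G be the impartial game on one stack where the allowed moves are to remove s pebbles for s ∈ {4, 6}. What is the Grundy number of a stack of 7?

Build the Grundy sequence with g(k) = mex{g(k−s) : s ∈ {4, 6}, s ≤ k}:
g(0) = mex{} = 0
g(1) = mex{} = 0
g(2) = mex{} = 0
g(3) = mex{} = 0
g(4) = mex{0} = 1
g(5) = mex{0} = 1
g(6) = mex{0} = 1
g(7) = mex{0} = 1
So g(7) = 1.

1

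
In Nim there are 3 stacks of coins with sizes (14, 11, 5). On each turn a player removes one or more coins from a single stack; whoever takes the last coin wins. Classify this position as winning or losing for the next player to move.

Losing position

Nim-sum: 14 XOR 11 XOR 5 = 0.
The nim-sum is 0, so this is a P-position: the player to move is in a losing position under optimal play.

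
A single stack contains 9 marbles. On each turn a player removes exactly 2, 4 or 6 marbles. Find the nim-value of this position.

Build the Grundy sequence with g(k) = mex{g(k−s) : s ∈ {2, 4, 6}, s ≤ k}:
g(0) = mex{} = 0
g(1) = mex{} = 0
g(2) = mex{0} = 1
g(3) = mex{0} = 1
g(4) = mex{0,1} = 2
g(5) = mex{0,1} = 2
g(6) = mex{0,1,2} = 3
g(7) = mex{0,1,2} = 3
g(8) = mex{1,2,3} = 0
g(9) = mex{1,2,3} = 0
So g(9) = 0.

0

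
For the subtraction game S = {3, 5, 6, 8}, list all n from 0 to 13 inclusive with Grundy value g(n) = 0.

Build the Grundy sequence with g(k) = mex{g(k−s) : s ∈ {3, 5, 6, 8}, s ≤ k}:
k:     0  1  2  3  4  5  6  7  8  9 10 11 12 13
g(k):  0  0  0  1  1  1  2  2  2  3  3  0  0  0
The P-positions (g = 0) in 0..13 are 0, 1, 2, 11, 12, 13.

0, 1, 2, 11, 12, 13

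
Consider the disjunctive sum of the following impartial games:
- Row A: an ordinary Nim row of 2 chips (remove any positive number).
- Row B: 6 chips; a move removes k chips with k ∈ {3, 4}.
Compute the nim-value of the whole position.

0

Row A is a plain Nim row of size 2, so its Grundy value is 2.
For row B, compute g(0), g(1), … with moves {3, 4}:
k:     0  1  2  3  4  5  6
g(k):  0  0  0  1  1  1  2
So g(6) = 2.
The value of a disjunctive sum is the nim-sum of the parts.
Combined value = 2 XOR 2 = 0.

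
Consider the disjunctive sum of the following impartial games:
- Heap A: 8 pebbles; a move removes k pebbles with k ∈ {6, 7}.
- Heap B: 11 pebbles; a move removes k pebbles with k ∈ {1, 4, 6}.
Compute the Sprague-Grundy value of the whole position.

0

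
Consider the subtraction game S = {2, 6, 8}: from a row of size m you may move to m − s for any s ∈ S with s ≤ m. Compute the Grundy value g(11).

3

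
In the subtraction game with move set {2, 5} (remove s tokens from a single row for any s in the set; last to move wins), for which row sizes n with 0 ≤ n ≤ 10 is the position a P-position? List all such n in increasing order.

0, 1, 4, 7, 8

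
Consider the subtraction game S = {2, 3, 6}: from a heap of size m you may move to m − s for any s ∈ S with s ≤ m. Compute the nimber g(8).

Build the Grundy sequence with g(k) = mex{g(k−s) : s ∈ {2, 3, 6}, s ≤ k}:
k:     0  1  2  3  4  5  6  7  8
g(k):  0  0  1  1  2  0  3  1  2
So g(8) = 2.

2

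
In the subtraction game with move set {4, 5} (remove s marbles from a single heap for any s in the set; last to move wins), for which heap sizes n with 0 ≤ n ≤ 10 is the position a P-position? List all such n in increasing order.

Build the Grundy sequence with g(k) = mex{g(k−s) : s ∈ {4, 5}, s ≤ k}:
g(0) = mex{} = 0
g(1) = mex{} = 0
g(2) = mex{} = 0
g(3) = mex{} = 0
g(4) = mex{0} = 1
g(5) = mex{0} = 1
g(6) = mex{0} = 1
g(7) = mex{0} = 1
g(8) = mex{0,1} = 2
g(9) = mex{1} = 0
g(10) = mex{1} = 0
The P-positions (g = 0) in 0..10 are 0, 1, 2, 3, 9, 10.

0, 1, 2, 3, 9, 10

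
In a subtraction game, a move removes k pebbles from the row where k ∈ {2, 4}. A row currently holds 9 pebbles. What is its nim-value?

1

Grundy values for subtraction set {2, 4}:
g(0) = mex{} = 0
g(1) = mex{} = 0
g(2) = mex{0} = 1
g(3) = mex{0} = 1
g(4) = mex{0,1} = 2
g(5) = mex{0,1} = 2
g(6) = mex{1,2} = 0
g(7) = mex{1,2} = 0
g(8) = mex{0,2} = 1
g(9) = mex{0,2} = 1
So g(9) = 1.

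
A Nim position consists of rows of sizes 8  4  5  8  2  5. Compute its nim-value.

Compute the nim-sum pairwise:
8 ^ 4 = 12
12 ^ 5 = 9
9 ^ 8 = 1
1 ^ 2 = 3
3 ^ 5 = 6

6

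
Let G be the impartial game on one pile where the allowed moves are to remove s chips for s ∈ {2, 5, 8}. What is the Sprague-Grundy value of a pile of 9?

1

Grundy values for subtraction set {2, 5, 8}:
g(0) = mex{} = 0
g(1) = mex{} = 0
g(2) = mex{0} = 1
g(3) = mex{0} = 1
g(4) = mex{1} = 0
g(5) = mex{0,1} = 2
g(6) = mex{0} = 1
g(7) = mex{1,2} = 0
g(8) = mex{0,1} = 2
g(9) = mex{0} = 1
So g(9) = 1.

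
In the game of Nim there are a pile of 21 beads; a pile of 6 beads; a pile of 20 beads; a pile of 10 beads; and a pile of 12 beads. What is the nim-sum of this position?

1

Nim-sum: 21 ⊕ 6 ⊕ 20 ⊕ 10 ⊕ 12 = 1.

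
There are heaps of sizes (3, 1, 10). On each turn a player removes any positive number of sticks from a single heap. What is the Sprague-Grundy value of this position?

8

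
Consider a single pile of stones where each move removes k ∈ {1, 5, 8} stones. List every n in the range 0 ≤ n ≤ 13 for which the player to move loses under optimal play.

0, 2, 4, 6, 13

Build the Grundy sequence with g(k) = mex{g(k−s) : s ∈ {1, 5, 8}, s ≤ k}:
g(0) = mex{} = 0
g(1) = mex{0} = 1
g(2) = mex{1} = 0
g(3) = mex{0} = 1
g(4) = mex{1} = 0
g(5) = mex{0} = 1
g(6) = mex{1} = 0
g(7) = mex{0} = 1
g(8) = mex{0,1} = 2
g(9) = mex{0,1,2} = 3
g(10) = mex{0,1,3} = 2
g(11) = mex{0,1,2} = 3
g(12) = mex{0,1,3} = 2
g(13) = mex{1,2} = 0
The P-positions (g = 0) in 0..13 are 0, 2, 4, 6, 13.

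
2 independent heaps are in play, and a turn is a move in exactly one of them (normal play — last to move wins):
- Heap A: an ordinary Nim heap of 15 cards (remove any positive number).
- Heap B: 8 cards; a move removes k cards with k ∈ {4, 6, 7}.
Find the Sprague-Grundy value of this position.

Heap A is a plain Nim heap of size 15, so its Grundy value is 15.
Build the Grundy sequence for heap B with g(k) = mex{g(k−s) : s ∈ {4, 6, 7}, s ≤ k}:
k:     0  1  2  3  4  5  6  7  8
g(k):  0  0  0  0  1  1  1  1  2
So g(8) = 2.
By the Sprague-Grundy theorem, the Grundy value of a sum of independent games is the XOR of the component values.
Combined value = 15 XOR 2 = 13.

13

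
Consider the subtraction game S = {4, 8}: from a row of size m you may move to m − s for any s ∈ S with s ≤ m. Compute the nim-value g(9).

Compute g(0), g(1), … for moves {4, 8}:
k:     0  1  2  3  4  5  6  7  8  9
g(k):  0  0  0  0  1  1  1  1  2  2
So g(9) = 2.

2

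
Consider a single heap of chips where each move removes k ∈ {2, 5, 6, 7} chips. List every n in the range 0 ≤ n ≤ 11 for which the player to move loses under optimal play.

0, 1, 4

Compute g(0), g(1), … for moves {2, 5, 6, 7}:
g(0) = mex{} = 0
g(1) = mex{} = 0
g(2) = mex{0} = 1
g(3) = mex{0} = 1
g(4) = mex{1} = 0
g(5) = mex{0,1} = 2
g(6) = mex{0} = 1
g(7) = mex{0,1,2} = 3
g(8) = mex{0,1} = 2
g(9) = mex{0,1,3} = 2
g(10) = mex{0,1,2} = 3
g(11) = mex{0,1,2} = 3
The P-positions (g = 0) in 0..11 are 0, 1, 4.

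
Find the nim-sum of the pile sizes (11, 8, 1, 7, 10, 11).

4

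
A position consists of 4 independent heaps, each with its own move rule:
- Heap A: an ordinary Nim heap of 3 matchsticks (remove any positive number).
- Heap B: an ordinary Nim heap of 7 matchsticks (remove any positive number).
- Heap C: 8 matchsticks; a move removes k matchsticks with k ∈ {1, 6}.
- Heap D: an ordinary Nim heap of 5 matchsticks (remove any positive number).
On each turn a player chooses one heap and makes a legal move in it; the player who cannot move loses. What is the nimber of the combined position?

Heap A is a plain Nim heap of size 3, so its Grundy value is 3.
Heap B is a plain Nim heap of size 7, so its Grundy value is 7.
For heap C, compute g(0), g(1), … with moves {1, 6}:
g(0) = mex{} = 0
g(1) = mex{0} = 1
g(2) = mex{1} = 0
g(3) = mex{0} = 1
g(4) = mex{1} = 0
g(5) = mex{0} = 1
g(6) = mex{0,1} = 2
g(7) = mex{1,2} = 0
g(8) = mex{0} = 1
So g(8) = 1.
Heap D is a plain Nim heap of size 5, so its Grundy value is 5.
By the Sprague-Grundy theorem, the Grundy value of a sum of independent games is the XOR of the component values.
Combined value = 3 XOR 7 XOR 1 XOR 5 = 0.

0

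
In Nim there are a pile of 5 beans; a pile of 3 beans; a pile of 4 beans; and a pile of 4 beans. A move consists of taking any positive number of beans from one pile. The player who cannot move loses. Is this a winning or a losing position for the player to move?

Winning position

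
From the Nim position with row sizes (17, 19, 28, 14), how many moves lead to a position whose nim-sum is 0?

3

Compute the nim-sum pairwise:
17 ⊕ 19 = 2
2 ⊕ 28 = 30
30 ⊕ 14 = 16
The overall nim-sum is X = 16. A row of size p has a winning move iff p XOR X < p (reduce it to p XOR X).
  17: 17 XOR 16 = 1 < 17 — winning move (to 1).
  19: 19 XOR 16 = 3 < 19 — winning move (to 3).
  28: 28 XOR 16 = 12 < 28 — winning move (to 12).
  14: 14 XOR 16 = 30 ≥ 14 — no move.
That gives 3 winning moves.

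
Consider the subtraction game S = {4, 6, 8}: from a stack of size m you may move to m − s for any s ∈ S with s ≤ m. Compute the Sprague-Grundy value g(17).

Build the Grundy sequence with g(k) = mex{g(k−s) : s ∈ {4, 6, 8}, s ≤ k}:
k:     0  1  2  3  4  5  6  7  8  9 10 11 12 13 14 15 16 17
g(k):  0  0  0  0  1  1  1  1  2  2  2  2  0  0  0  0  1  1
So g(17) = 1.

1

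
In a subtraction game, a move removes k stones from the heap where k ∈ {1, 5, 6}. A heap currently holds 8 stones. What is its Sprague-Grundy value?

2

Build the Grundy sequence with g(k) = mex{g(k−s) : s ∈ {1, 5, 6}, s ≤ k}:
g(0) = mex{} = 0
g(1) = mex{0} = 1
g(2) = mex{1} = 0
g(3) = mex{0} = 1
g(4) = mex{1} = 0
g(5) = mex{0} = 1
g(6) = mex{0,1} = 2
g(7) = mex{0,1,2} = 3
g(8) = mex{0,1,3} = 2
So g(8) = 2.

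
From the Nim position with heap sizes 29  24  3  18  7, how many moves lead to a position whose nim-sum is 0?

3

Nim-sum: 29 XOR 24 XOR 3 XOR 18 XOR 7 = 19.
The overall nim-sum is X = 19. A heap of size p has a winning move iff p XOR X < p (reduce it to p XOR X).
  29: 29 XOR 19 = 14 < 29 — winning move (to 14).
  24: 24 XOR 19 = 11 < 24 — winning move (to 11).
  3: 3 XOR 19 = 16 ≥ 3 — no move.
  18: 18 XOR 19 = 1 < 18 — winning move (to 1).
  7: 7 XOR 19 = 20 ≥ 7 — no move.
That gives 3 winning moves.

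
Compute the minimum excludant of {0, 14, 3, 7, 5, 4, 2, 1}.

The values 0, 1, 2, 3, 4, 5 are all present; 6 is the first non-negative integer missing from the set.

6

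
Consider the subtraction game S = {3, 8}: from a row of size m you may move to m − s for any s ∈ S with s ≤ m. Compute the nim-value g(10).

Compute g(0), g(1), … for moves {3, 8}:
k:     0  1  2  3  4  5  6  7  8  9 10
g(k):  0  0  0  1  1  1  0  0  2  1  1
So g(10) = 1.

1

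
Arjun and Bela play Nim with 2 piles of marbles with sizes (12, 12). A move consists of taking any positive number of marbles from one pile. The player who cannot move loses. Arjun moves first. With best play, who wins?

Bela wins

Nim-sum: 12 ⊕ 12 = 0.
The nim-sum is 0, so this is a P-position: the player to move is in a losing position under optimal play; Arjun is about to move from it and so loses — Bela wins.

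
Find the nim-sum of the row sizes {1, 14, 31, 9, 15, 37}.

51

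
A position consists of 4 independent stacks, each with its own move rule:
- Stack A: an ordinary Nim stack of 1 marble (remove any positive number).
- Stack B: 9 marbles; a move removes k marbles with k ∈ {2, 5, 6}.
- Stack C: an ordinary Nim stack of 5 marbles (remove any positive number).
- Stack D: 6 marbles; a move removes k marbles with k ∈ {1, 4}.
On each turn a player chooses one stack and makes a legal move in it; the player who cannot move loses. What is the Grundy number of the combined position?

7

Stack A is a plain Nim stack of size 1, so its Grundy value is 1.
Build the Grundy sequence for stack B with g(k) = mex{g(k−s) : s ∈ {2, 5, 6}, s ≤ k}:
k:     0  1  2  3  4  5  6  7  8  9
g(k):  0  0  1  1  0  2  1  3  0  2
So g(9) = 2.
Stack C is a plain Nim stack of size 5, so its Grundy value is 5.
Build the Grundy sequence for stack D with g(k) = mex{g(k−s) : s ∈ {1, 4}, s ≤ k}:
k:     0  1  2  3  4  5  6
g(k):  0  1  0  1  2  0  1
So g(6) = 1.
By the Sprague-Grundy theorem, the Grundy value of a sum of independent games is the XOR of the component values.
Combined value = 1 XOR 2 XOR 5 XOR 1 = 7.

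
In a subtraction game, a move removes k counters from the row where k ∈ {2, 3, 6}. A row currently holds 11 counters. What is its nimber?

Build the Grundy sequence with g(k) = mex{g(k−s) : s ∈ {2, 3, 6}, s ≤ k}:
g(0) = mex{} = 0
g(1) = mex{} = 0
g(2) = mex{0} = 1
g(3) = mex{0} = 1
g(4) = mex{0,1} = 2
g(5) = mex{1} = 0
g(6) = mex{0,1,2} = 3
g(7) = mex{0,2} = 1
g(8) = mex{0,1,3} = 2
g(9) = mex{1,3} = 0
g(10) = mex{1,2} = 0
g(11) = mex{0,2} = 1
So g(11) = 1.

1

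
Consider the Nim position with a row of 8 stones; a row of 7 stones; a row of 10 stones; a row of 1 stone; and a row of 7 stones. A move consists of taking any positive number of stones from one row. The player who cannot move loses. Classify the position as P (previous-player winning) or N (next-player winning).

N-position

Compute the nim-sum pairwise:
8 ⊕ 7 = 15
15 ⊕ 10 = 5
5 ⊕ 1 = 4
4 ⊕ 7 = 3
The nim-sum is 3 ≠ 0, so this is an N-position: the player to move can win.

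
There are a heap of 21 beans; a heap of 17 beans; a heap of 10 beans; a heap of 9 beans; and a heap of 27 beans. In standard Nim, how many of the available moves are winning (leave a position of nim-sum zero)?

3

Write each in binary and XOR column by column:
  10101  (21)
  10001  (17)
  01010  (10)
  01001  (9)
  11011  (27)
  -----
  11100  (28)
The overall nim-sum is X = 28. A heap of size p has a winning move iff p XOR X < p (reduce it to p XOR X).
  21: 21 XOR 28 = 9 < 21 — winning move (to 9).
  17: 17 XOR 28 = 13 < 17 — winning move (to 13).
  10: 10 XOR 28 = 22 ≥ 10 — no move.
  9: 9 XOR 28 = 21 ≥ 9 — no move.
  27: 27 XOR 28 = 7 < 27 — winning move (to 7).
That gives 3 winning moves.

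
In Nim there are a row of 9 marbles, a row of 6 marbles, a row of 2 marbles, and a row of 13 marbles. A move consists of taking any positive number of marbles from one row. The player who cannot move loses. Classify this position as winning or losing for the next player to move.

Bitwise XOR of the heap sizes:
  1001  (9)
  0110  (6)
  0010  (2)
  1101  (13)
  ----
  0000  (0)
The nim-sum is 0, so this is a P-position: the player to move is in a losing position under optimal play.

Losing position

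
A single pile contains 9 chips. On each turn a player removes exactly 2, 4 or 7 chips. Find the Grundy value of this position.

Compute g(0), g(1), … for moves {2, 4, 7}:
g(0) = mex{} = 0
g(1) = mex{} = 0
g(2) = mex{0} = 1
g(3) = mex{0} = 1
g(4) = mex{0,1} = 2
g(5) = mex{0,1} = 2
g(6) = mex{1,2} = 0
g(7) = mex{0,1,2} = 3
g(8) = mex{0,2} = 1
g(9) = mex{1,2,3} = 0
So g(9) = 0.

0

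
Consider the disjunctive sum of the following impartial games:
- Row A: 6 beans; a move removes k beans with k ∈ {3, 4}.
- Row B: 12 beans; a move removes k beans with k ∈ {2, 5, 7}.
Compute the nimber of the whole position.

Grundy values for row A (subtraction set {3, 4}):
g(0) = mex{} = 0
g(1) = mex{} = 0
g(2) = mex{} = 0
g(3) = mex{0} = 1
g(4) = mex{0} = 1
g(5) = mex{0} = 1
g(6) = mex{0,1} = 2
So g(6) = 2.
Grundy values for row B (subtraction set {2, 5, 7}):
g(0) = mex{} = 0
g(1) = mex{} = 0
g(2) = mex{0} = 1
g(3) = mex{0} = 1
g(4) = mex{1} = 0
g(5) = mex{0,1} = 2
g(6) = mex{0} = 1
g(7) = mex{0,1,2} = 3
g(8) = mex{0,1} = 2
g(9) = mex{0,1,3} = 2
g(10) = mex{1,2} = 0
g(11) = mex{0,1,2} = 3
g(12) = mex{0,2,3} = 1
So g(12) = 1.
By the Sprague-Grundy theorem, the Grundy value of a sum of independent games is the XOR of the component values.
Combined value = 2 ⊕ 1 = 3.

3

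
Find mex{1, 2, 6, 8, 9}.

0 is not in the set, so the mex is 0.

0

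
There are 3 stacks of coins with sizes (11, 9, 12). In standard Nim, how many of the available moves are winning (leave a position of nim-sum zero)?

Nim-sum: 11 XOR 9 XOR 12 = 14.
The overall nim-sum is X = 14. A stack of size p has a winning move iff p XOR X < p (reduce it to p XOR X).
  11: 11 XOR 14 = 5 < 11 — winning move (to 5).
  9: 9 XOR 14 = 7 < 9 — winning move (to 7).
  12: 12 XOR 14 = 2 < 12 — winning move (to 2).
That gives 3 winning moves.

3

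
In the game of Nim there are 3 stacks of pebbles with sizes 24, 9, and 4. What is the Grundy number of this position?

21

In binary:
  11000  (24)
  01001  (9)
  00100  (4)
  -----
  10101  (21)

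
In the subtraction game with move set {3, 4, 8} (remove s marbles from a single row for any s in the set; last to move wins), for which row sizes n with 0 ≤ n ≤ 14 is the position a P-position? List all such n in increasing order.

0, 1, 2, 7, 12, 13, 14

Build the Grundy sequence with g(k) = mex{g(k−s) : s ∈ {3, 4, 8}, s ≤ k}:
k:     0  1  2  3  4  5  6  7  8  9 10 11 12 13 14
g(k):  0  0  0  1  1  1  2  0  2  3  1  3  0  0  0
The P-positions (g = 0) in 0..14 are 0, 1, 2, 7, 12, 13, 14.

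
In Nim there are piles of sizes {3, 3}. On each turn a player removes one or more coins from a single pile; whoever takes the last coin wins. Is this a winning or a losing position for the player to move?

Losing position

Nim-sum: 3 ⊕ 3 = 0.
The nim-sum is 0, so this is a P-position: the player to move is in a losing position under optimal play.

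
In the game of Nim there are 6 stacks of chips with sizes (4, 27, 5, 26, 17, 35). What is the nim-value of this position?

50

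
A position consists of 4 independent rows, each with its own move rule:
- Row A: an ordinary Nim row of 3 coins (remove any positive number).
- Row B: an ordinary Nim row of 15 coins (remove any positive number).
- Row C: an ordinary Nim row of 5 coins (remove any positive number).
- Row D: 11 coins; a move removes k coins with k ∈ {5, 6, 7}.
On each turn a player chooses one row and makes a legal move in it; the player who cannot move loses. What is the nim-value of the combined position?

11

Row A is a plain Nim row of size 3, so its Grundy value is 3.
Row B is a plain Nim row of size 15, so its Grundy value is 15.
Row C is a plain Nim row of size 5, so its Grundy value is 5.
Build the Grundy sequence for row D with g(k) = mex{g(k−s) : s ∈ {5, 6, 7}, s ≤ k}:
k:     0  1  2  3  4  5  6  7  8  9 10 11
g(k):  0  0  0  0  0  1  1  1  1  1  2  2
So g(11) = 2.
The value of a disjunctive sum is the nim-sum of the parts.
Combined value = 3 ⊕ 15 ⊕ 5 ⊕ 2 = 11.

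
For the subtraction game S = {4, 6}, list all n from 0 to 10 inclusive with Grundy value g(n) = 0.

0, 1, 2, 3, 10

Build the Grundy sequence with g(k) = mex{g(k−s) : s ∈ {4, 6}, s ≤ k}:
g(0) = mex{} = 0
g(1) = mex{} = 0
g(2) = mex{} = 0
g(3) = mex{} = 0
g(4) = mex{0} = 1
g(5) = mex{0} = 1
g(6) = mex{0} = 1
g(7) = mex{0} = 1
g(8) = mex{0,1} = 2
g(9) = mex{0,1} = 2
g(10) = mex{1} = 0
The P-positions (g = 0) in 0..10 are 0, 1, 2, 3, 10.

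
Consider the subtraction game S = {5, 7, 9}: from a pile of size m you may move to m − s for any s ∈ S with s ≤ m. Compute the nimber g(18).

Compute g(0), g(1), … for moves {5, 7, 9}:
k:     0  1  2  3  4  5  6  7  8  9 10 11 12 13 14 15 16 17 18
g(k):  0  0  0  0  0  1  1  1  1  1  2  2  2  2  0  0  0  0  0
So g(18) = 0.

0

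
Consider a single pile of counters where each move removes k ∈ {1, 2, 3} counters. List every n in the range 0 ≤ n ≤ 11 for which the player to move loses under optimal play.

0, 4, 8

Build the Grundy sequence with g(k) = mex{g(k−s) : s ∈ {1, 2, 3}, s ≤ k}:
g(0) = mex{} = 0
g(1) = mex{0} = 1
g(2) = mex{0,1} = 2
g(3) = mex{0,1,2} = 3
g(4) = mex{1,2,3} = 0
g(5) = mex{0,2,3} = 1
g(6) = mex{0,1,3} = 2
g(7) = mex{0,1,2} = 3
g(8) = mex{1,2,3} = 0
g(9) = mex{0,2,3} = 1
g(10) = mex{0,1,3} = 2
g(11) = mex{0,1,2} = 3
The P-positions (g = 0) in 0..11 are 0, 4, 8.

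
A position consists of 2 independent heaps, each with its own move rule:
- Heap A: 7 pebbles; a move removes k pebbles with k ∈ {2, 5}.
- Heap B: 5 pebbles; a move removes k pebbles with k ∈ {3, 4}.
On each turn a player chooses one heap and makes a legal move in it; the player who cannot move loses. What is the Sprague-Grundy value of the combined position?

For heap A, compute g(0), g(1), … with moves {2, 5}:
g(0) = mex{} = 0
g(1) = mex{} = 0
g(2) = mex{0} = 1
g(3) = mex{0} = 1
g(4) = mex{1} = 0
g(5) = mex{0,1} = 2
g(6) = mex{0} = 1
g(7) = mex{1,2} = 0
So g(7) = 0.
Build the Grundy sequence for heap B with g(k) = mex{g(k−s) : s ∈ {3, 4}, s ≤ k}:
k:     0  1  2  3  4  5
g(k):  0  0  0  1  1  1
So g(5) = 1.
By the Sprague-Grundy theorem, the Grundy value of a sum of independent games is the XOR of the component values.
Combined value = 0 XOR 1 = 1.

1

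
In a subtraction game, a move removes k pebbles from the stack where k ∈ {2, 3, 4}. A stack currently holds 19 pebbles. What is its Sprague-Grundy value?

Grundy values for subtraction set {2, 3, 4}:
k:     0  1  2  3  4  5  6  7  8  9 10 11 12 13 14 15 16 17 18 19
g(k):  0  0  1  1  2  2  0  0  1  1  2  2  0  0  1  1  2  2  0  0
So g(19) = 0.

0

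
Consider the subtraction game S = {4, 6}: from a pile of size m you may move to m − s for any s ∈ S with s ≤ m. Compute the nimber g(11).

0

Grundy values for subtraction set {4, 6}:
g(0) = mex{} = 0
g(1) = mex{} = 0
g(2) = mex{} = 0
g(3) = mex{} = 0
g(4) = mex{0} = 1
g(5) = mex{0} = 1
g(6) = mex{0} = 1
g(7) = mex{0} = 1
g(8) = mex{0,1} = 2
g(9) = mex{0,1} = 2
g(10) = mex{1} = 0
g(11) = mex{1} = 0
So g(11) = 0.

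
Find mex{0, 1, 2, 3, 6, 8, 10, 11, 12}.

4

The values 0, 1, 2, 3 are all present; 4 is the first non-negative integer missing from the set.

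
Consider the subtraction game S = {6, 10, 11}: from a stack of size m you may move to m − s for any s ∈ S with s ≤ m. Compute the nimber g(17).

Build the Grundy sequence with g(k) = mex{g(k−s) : s ∈ {6, 10, 11}, s ≤ k}:
k:     0  1  2  3  4  5  6  7  8  9 10 11 12 13 14 15 16 17
g(k):  0  0  0  0  0  0  1  1  1  1  1  1  2  2  2  2  2  0
So g(17) = 0.

0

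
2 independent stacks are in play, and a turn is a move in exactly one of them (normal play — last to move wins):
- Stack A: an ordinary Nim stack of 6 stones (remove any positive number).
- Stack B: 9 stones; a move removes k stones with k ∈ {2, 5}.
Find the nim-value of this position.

7

Stack A is a plain Nim stack of size 6, so its Grundy value is 6.
For stack B, compute g(0), g(1), … with moves {2, 5}:
k:     0  1  2  3  4  5  6  7  8  9
g(k):  0  0  1  1  0  2  1  0  0  1
So g(9) = 1.
By the Sprague-Grundy theorem, the Grundy value of a sum of independent games is the XOR of the component values.
Combined value = 6 XOR 1 = 7.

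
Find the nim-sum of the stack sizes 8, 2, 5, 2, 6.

Nim-sum: 8 XOR 2 XOR 5 XOR 2 XOR 6 = 11.

11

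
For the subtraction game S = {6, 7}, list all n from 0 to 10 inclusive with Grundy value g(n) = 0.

0, 1, 2, 3, 4, 5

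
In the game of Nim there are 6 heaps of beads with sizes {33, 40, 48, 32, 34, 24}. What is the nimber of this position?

35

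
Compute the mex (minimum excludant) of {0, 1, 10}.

The values 0, 1 are all present; 2 is the first non-negative integer missing from the set.

2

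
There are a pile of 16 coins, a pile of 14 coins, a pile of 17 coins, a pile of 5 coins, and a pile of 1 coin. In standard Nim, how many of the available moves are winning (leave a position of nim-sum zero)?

Compute the nim-sum pairwise:
16 ⊕ 14 = 30
30 ⊕ 17 = 15
15 ⊕ 5 = 10
10 ⊕ 1 = 11
The overall nim-sum is X = 11. A pile of size p has a winning move iff p XOR X < p (reduce it to p XOR X).
  16: 16 XOR 11 = 27 ≥ 16 — no move.
  14: 14 XOR 11 = 5 < 14 — winning move (to 5).
  17: 17 XOR 11 = 26 ≥ 17 — no move.
  5: 5 XOR 11 = 14 ≥ 5 — no move.
  1: 1 XOR 11 = 10 ≥ 1 — no move.
That gives 1 winning move.

1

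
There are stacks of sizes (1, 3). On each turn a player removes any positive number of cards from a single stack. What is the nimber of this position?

2

Bitwise XOR of the heap sizes:
  01  (1)
  11  (3)
  --
  10  (2)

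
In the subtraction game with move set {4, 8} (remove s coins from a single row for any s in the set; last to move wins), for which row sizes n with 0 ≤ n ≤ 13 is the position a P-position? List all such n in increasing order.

0, 1, 2, 3, 12, 13

Grundy values for subtraction set {4, 8}:
g(0) = mex{} = 0
g(1) = mex{} = 0
g(2) = mex{} = 0
g(3) = mex{} = 0
g(4) = mex{0} = 1
g(5) = mex{0} = 1
g(6) = mex{0} = 1
g(7) = mex{0} = 1
g(8) = mex{0,1} = 2
g(9) = mex{0,1} = 2
g(10) = mex{0,1} = 2
g(11) = mex{0,1} = 2
g(12) = mex{1,2} = 0
g(13) = mex{1,2} = 0
The P-positions (g = 0) in 0..13 are 0, 1, 2, 3, 12, 13.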